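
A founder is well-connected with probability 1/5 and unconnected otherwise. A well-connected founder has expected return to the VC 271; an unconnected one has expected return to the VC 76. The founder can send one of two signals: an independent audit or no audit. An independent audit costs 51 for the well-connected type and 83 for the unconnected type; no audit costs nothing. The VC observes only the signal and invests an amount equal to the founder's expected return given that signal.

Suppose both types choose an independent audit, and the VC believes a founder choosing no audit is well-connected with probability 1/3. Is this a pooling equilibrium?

No

At the pooled signal (audit) the VC holds the prior 1/5 and pays 1/5·271 + 4/5·76 = 115. Off-path (no audit) belief 1/3 gives 1/3·271 + 2/3·76 = 141.
Well-connected: audit gives 115 − 51 = 64; no audit gives 141 − 0 = 141. Deviates. ✗
Unconnected: audit gives 115 − 83 = 32; no audit gives 141 − 0 = 141. Deviates. ✗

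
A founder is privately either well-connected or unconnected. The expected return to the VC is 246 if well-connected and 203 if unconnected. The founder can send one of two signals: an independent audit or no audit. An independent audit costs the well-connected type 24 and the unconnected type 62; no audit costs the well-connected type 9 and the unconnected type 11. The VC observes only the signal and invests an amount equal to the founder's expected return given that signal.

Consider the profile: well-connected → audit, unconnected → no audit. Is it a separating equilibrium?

Yes

If types separate, audit earns payment 246 and no audit earns 203.
Well-connected: audit gives 246 − 24 = 222; no audit gives 203 − 9 = 194. No deviation. ✓
Unconnected: no audit gives 203 − 11 = 192; audit gives 246 − 62 = 184. No deviation. ✓
Neither type gains from mimicking the other.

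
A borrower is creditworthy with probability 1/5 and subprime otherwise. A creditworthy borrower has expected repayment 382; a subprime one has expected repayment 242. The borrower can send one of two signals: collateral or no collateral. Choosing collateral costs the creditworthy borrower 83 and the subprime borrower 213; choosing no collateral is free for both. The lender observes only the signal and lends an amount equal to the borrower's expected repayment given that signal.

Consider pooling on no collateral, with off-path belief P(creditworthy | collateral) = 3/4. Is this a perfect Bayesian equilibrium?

Yes

At the pooled signal (no collateral) the lender holds the prior 1/5 and pays 1/5·382 + 4/5·242 = 270. Off-path (collateral) belief 3/4 gives 3/4·382 + 1/4·242 = 347.
Creditworthy: no collateral gives 270 − 0 = 270; collateral gives 347 − 83 = 264. Stays. ✓
Subprime: no collateral gives 270 − 0 = 270; collateral gives 347 − 213 = 134. Stays. ✓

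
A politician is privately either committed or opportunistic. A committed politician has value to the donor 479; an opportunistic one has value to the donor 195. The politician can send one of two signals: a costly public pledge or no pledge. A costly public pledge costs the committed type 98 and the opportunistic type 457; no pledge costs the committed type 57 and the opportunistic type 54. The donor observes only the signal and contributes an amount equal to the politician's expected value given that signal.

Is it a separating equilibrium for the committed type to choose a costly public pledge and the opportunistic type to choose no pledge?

Yes

Under separation the donor infers type exactly: pledge → committed (pays 479), no pledge → opportunistic (pays 195).
Committed: pledge gives 479 − 98 = 381; no pledge gives 195 − 57 = 138. No deviation. ✓
Opportunistic: no pledge gives 195 − 54 = 141; pledge gives 479 − 457 = 22. No deviation. ✓
Neither type gains from mimicking the other.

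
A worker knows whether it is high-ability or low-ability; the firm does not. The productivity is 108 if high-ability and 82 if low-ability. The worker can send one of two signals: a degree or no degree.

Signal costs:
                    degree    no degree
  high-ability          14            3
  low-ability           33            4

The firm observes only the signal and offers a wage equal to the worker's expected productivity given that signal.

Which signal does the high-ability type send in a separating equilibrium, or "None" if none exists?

degree

Try high-ability → degree, low-ability → no degree:
  If types separate, degree earns payment 108 and no degree earns 82.
  High-ability: degree gives 108 − 14 = 94; no degree gives 82 − 3 = 79. No deviation. ✓
  Low-ability: no degree gives 82 − 4 = 78; degree gives 108 − 33 = 75. No deviation. ✓
Both hold — the high-ability type sends degree.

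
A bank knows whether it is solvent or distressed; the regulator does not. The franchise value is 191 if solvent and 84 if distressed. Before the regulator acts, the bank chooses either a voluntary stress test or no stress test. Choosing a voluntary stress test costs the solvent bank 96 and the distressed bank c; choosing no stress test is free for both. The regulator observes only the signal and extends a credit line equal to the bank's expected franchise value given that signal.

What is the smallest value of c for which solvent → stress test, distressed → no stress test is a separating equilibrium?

107

Under separation: stress test → solvent (pays 191); no stress test → distressed (pays 84).
Solvent: 191 − 96 = 95 ≥ 84 − 0 = 84. Holds regardless of c. ✓
Distressed: 84 − 0 ≥ 191 − c, so c ≥ 191 − 84 = 107.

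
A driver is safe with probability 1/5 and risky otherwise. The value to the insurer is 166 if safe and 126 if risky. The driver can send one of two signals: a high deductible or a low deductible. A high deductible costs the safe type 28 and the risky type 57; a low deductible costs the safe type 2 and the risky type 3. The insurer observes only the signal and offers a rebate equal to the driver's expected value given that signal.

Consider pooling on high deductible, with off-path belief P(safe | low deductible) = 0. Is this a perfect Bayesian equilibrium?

At the pooled signal (high deductible) the insurer holds the prior 1/5 and pays 1/5·166 + 4/5·126 = 134. Off-path (low deductible) belief 0 gives 0·166 + 1·126 = 126.
Safe: high deductible gives 134 − 28 = 106; low deductible gives 126 − 2 = 124. Deviates. ✗
Risky: high deductible gives 134 − 57 = 77; low deductible gives 126 − 3 = 123. Deviates. ✗

No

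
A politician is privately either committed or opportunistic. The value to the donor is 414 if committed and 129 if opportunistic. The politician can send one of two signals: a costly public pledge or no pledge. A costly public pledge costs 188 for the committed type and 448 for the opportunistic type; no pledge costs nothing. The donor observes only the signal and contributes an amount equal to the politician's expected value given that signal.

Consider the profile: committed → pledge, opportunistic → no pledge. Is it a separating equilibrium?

Under separation the donor infers type exactly: pledge → committed (pays 414), no pledge → opportunistic (pays 129).
Committed: pledge gives 414 − 188 = 226; no pledge gives 129 − 0 = 129. No deviation. ✓
Opportunistic: no pledge gives 129 − 0 = 129; pledge gives 414 − 448 = -34. No deviation. ✓
Both incentive constraints hold.

Yes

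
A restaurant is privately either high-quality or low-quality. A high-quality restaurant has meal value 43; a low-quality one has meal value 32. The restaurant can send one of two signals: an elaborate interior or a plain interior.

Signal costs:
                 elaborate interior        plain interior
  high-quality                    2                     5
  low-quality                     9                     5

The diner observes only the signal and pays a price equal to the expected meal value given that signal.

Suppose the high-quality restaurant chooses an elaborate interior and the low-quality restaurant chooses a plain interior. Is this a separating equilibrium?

Under separation the diner infers type exactly: elaborate interior → high-quality (pays 43), plain interior → low-quality (pays 32).
High-quality: elaborate interior gives 43 − 2 = 41; plain interior gives 32 − 5 = 27. No deviation. ✓
Low-quality: plain interior gives 32 − 5 = 27; elaborate interior gives 43 − 9 = 34. Would deviate. ✗

No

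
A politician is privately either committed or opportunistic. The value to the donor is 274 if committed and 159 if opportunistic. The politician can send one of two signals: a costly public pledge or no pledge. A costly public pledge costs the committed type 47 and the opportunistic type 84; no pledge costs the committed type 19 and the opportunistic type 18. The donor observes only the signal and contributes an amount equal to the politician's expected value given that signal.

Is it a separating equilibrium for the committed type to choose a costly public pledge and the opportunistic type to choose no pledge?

No

If types separate, pledge earns payment 274 and no pledge earns 159.
Committed: pledge gives 274 − 47 = 227; no pledge gives 159 − 19 = 140. No deviation. ✓
Opportunistic: no pledge gives 159 − 18 = 141; pledge gives 274 − 84 = 190. Would deviate. ✗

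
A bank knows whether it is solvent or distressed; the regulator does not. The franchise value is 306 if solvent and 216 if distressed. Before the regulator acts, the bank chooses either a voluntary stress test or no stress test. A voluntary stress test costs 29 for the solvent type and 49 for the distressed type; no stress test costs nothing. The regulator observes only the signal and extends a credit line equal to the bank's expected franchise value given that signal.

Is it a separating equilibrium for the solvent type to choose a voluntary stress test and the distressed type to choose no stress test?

If types separate, stress test earns payment 306 and no stress test earns 216.
Solvent: stress test gives 306 − 29 = 277; no stress test gives 216 − 0 = 216. No deviation. ✓
Distressed: no stress test gives 216 − 0 = 216; stress test gives 306 − 49 = 257. Would deviate. ✗

No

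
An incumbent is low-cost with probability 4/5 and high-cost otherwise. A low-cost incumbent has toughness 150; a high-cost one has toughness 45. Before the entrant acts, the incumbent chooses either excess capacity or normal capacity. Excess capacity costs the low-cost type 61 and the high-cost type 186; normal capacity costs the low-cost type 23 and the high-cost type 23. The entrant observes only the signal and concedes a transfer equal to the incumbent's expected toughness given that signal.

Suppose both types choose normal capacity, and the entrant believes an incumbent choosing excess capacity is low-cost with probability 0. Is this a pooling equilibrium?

Yes

At the pooled signal (normal capacity) the entrant holds the prior 4/5 and pays 4/5·150 + 1/5·45 = 129. Off-path (excess capacity) belief 0 gives 0·150 + 1·45 = 45.
Low-cost: normal capacity gives 129 − 23 = 106; excess capacity gives 45 − 61 = -16. Stays. ✓
High-cost: normal capacity gives 129 − 23 = 106; excess capacity gives 45 − 186 = -141. Stays. ✓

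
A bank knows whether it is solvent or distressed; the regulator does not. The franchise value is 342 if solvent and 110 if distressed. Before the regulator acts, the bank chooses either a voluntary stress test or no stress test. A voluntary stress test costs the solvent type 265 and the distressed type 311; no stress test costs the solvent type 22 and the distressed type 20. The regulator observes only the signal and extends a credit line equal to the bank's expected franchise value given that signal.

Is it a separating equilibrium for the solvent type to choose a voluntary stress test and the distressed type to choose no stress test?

Under separation the regulator infers type exactly: stress test → solvent (pays 342), no stress test → distressed (pays 110).
Solvent: stress test gives 342 − 265 = 77; no stress test gives 110 − 22 = 88. Would deviate. ✗
Distressed: no stress test gives 110 − 20 = 90; stress test gives 342 − 311 = 31. No deviation. ✓

No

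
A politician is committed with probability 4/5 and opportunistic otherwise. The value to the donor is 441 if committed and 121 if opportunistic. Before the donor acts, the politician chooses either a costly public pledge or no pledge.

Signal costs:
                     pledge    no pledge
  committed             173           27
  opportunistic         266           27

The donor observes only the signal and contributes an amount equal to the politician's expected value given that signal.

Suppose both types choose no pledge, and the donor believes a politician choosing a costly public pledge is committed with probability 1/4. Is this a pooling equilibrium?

On the equilibrium path (no pledge) the donor holds the prior 4/5 and pays 4/5·441 + 1/5·121 = 377. Off-path (pledge) belief 1/4 gives 1/4·441 + 3/4·121 = 201.
Committed: no pledge gives 377 − 27 = 350; pledge gives 201 − 173 = 28. Stays. ✓
Opportunistic: no pledge gives 377 − 27 = 350; pledge gives 201 − 266 = -65. Stays. ✓
Beliefs are Bayes-consistent on-path and both types best-respond.

Yes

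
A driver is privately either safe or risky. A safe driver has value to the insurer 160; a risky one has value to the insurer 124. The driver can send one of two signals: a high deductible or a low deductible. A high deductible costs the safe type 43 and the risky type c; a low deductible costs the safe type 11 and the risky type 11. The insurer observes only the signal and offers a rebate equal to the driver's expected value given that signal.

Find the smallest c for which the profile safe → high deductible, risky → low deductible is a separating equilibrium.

Under separation: high deductible → safe (pays 160); low deductible → risky (pays 124).
Safe: 160 − 43 = 117 ≥ 124 − 11 = 113. Holds regardless of c. ✓
Risky: 124 − 11 ≥ 160 − c, so c ≥ 160 − 113 = 47.

47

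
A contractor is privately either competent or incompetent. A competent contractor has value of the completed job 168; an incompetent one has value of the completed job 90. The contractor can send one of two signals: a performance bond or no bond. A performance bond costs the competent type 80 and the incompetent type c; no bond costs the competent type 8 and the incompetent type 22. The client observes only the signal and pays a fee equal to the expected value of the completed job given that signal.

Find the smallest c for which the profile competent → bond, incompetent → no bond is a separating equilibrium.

100

Under separation: bond → competent (pays 168); no bond → incompetent (pays 90).
Competent: 168 − 80 = 88 ≥ 90 − 8 = 82. Holds regardless of c. ✓
Incompetent: 90 − 22 ≥ 168 − c, so c ≥ 168 − 68 = 100.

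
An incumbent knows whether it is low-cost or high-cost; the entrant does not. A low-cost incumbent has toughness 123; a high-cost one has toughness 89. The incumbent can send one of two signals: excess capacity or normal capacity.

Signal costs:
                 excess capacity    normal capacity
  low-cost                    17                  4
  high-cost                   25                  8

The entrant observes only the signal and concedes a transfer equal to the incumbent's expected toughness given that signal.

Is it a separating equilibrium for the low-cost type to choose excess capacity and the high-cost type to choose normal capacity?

No

Under separation the entrant infers type exactly: excess capacity → low-cost (pays 123), normal capacity → high-cost (pays 89).
Low-cost: excess capacity gives 123 − 17 = 106; normal capacity gives 89 − 4 = 85. No deviation. ✓
High-cost: normal capacity gives 89 − 8 = 81; excess capacity gives 123 − 25 = 98. Would deviate. ✗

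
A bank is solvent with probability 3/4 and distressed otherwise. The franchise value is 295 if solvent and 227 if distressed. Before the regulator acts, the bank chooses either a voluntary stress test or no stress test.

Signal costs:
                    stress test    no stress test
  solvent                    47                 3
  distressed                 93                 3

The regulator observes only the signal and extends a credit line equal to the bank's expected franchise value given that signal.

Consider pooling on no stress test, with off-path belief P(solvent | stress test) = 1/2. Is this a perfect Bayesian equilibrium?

At the pooled signal (no stress test) the regulator holds the prior 3/4 and pays 3/4·295 + 1/4·227 = 278. Off-path (stress test) belief 1/2 gives 1/2·295 + 1/2·227 = 261.
Solvent: no stress test gives 278 − 3 = 275; stress test gives 261 − 47 = 214. Stays. ✓
Distressed: no stress test gives 278 − 3 = 275; stress test gives 261 − 93 = 168. Stays. ✓

Yes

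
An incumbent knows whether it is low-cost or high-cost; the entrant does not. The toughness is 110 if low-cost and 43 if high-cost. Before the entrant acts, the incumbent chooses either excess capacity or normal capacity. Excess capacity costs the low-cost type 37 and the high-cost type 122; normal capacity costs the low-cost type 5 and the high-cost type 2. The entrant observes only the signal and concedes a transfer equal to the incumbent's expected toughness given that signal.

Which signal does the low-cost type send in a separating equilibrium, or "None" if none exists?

excess capacity

Try low-cost → excess capacity, high-cost → normal capacity:
  If types separate, excess capacity earns payment 110 and normal capacity earns 43.
  Low-cost: excess capacity gives 110 − 37 = 73; normal capacity gives 43 − 5 = 38. No deviation. ✓
  High-cost: normal capacity gives 43 − 2 = 41; excess capacity gives 110 − 122 = -12. No deviation. ✓
Both hold — the low-cost type sends excess capacity.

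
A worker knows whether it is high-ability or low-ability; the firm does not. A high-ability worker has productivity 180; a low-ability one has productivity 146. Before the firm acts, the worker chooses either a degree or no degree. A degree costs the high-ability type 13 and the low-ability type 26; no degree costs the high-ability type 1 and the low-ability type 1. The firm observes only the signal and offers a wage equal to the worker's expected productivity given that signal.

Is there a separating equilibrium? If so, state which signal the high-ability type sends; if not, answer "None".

Try high-ability → degree, low-ability → no degree:
  If types separate, degree earns payment 180 and no degree earns 146.
  High-ability: degree gives 180 − 13 = 167; no degree gives 146 − 1 = 145. No deviation. ✓
  Low-ability: no degree gives 146 − 1 = 145; degree gives 180 − 26 = 154. Would deviate. ✗
Try high-ability → no degree, low-ability → degree:
  If types separate, no degree earns payment 180 and degree earns 146.
  High-ability: no degree gives 180 − 1 = 179; degree gives 146 − 13 = 133. No deviation. ✓
  Low-ability: degree gives 146 − 26 = 120; no degree gives 180 − 1 = 179. Would deviate. ✗
Neither assignment is incentive-compatible.

None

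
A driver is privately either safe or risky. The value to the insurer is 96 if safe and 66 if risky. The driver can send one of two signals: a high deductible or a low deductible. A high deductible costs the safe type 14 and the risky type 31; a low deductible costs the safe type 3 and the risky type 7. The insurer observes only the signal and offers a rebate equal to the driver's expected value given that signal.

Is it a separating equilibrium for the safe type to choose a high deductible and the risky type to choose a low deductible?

If types separate, high deductible earns payment 96 and low deductible earns 66.
Safe: high deductible gives 96 − 14 = 82; low deductible gives 66 − 3 = 63. No deviation. ✓
Risky: low deductible gives 66 − 7 = 59; high deductible gives 96 − 31 = 65. Would deviate. ✗

No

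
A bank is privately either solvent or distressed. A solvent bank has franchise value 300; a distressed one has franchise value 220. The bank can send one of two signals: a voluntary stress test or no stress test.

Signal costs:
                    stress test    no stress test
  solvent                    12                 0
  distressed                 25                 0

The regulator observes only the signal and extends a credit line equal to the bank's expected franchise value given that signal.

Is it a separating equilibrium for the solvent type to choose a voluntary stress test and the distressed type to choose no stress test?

If types separate, stress test earns payment 300 and no stress test earns 220.
Solvent: stress test gives 300 − 12 = 288; no stress test gives 220 − 0 = 220. No deviation. ✓
Distressed: no stress test gives 220 − 0 = 220; stress test gives 300 − 25 = 275. Would deviate. ✗

No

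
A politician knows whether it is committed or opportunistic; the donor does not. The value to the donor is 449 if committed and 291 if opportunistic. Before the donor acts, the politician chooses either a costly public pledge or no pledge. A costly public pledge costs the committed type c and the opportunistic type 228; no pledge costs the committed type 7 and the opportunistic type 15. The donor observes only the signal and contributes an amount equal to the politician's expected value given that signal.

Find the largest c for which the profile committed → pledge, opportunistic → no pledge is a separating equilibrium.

Under separation: pledge → committed (pays 449); no pledge → opportunistic (pays 291).
Opportunistic: 291 − 15 = 276 ≥ 449 − 228 = 221. Holds regardless of c. ✓
Committed: 449 − c ≥ 291 − 7, so c ≤ 449 − 284 = 165.

165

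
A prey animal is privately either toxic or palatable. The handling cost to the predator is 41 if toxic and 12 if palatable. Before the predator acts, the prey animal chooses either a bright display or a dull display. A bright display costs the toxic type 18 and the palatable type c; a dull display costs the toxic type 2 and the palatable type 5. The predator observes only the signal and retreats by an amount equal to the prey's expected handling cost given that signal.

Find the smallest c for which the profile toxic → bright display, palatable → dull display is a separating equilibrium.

Under separation: bright display → toxic (pays 41); dull display → palatable (pays 12).
Toxic: 41 − 18 = 23 ≥ 12 − 2 = 10. Holds regardless of c. ✓
Palatable: 12 − 5 ≥ 41 − c, so c ≥ 41 − 7 = 34.

34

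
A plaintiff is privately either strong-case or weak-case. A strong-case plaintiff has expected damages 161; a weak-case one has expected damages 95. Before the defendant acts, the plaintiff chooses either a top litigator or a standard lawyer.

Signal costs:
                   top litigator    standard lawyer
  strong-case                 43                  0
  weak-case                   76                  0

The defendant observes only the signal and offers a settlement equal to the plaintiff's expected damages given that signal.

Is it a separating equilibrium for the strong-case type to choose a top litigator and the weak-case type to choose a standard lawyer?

Yes

Under separation the defendant infers type exactly: top litigator → strong-case (pays 161), standard lawyer → weak-case (pays 95).
Strong-case: top litigator gives 161 − 43 = 118; standard lawyer gives 95 − 0 = 95. No deviation. ✓
Weak-case: standard lawyer gives 95 − 0 = 95; top litigator gives 161 − 76 = 85. No deviation. ✓
Both incentive constraints hold.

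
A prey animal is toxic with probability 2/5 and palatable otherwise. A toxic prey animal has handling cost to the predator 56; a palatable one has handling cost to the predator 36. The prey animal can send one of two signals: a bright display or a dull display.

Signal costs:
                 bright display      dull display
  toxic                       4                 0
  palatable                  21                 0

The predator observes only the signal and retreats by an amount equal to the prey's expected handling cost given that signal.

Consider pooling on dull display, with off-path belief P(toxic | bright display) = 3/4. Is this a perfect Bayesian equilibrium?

At the pooled signal (dull display) the predator holds the prior 2/5 and pays 2/5·56 + 3/5·36 = 44. Off-path (bright display) belief 3/4 gives 3/4·56 + 1/4·36 = 51.
Toxic: dull display gives 44 − 0 = 44; bright display gives 51 − 4 = 47. Deviates. ✗
Palatable: dull display gives 44 − 0 = 44; bright display gives 51 − 21 = 30. Stays. ✓

No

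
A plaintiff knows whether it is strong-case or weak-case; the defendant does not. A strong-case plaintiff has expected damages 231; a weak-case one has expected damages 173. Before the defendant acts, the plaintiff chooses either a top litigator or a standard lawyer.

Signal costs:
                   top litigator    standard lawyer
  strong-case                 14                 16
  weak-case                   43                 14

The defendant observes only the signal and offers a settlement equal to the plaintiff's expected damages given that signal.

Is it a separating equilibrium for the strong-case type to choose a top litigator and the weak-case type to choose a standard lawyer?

If types separate, top litigator earns payment 231 and standard lawyer earns 173.
Strong-case: top litigator gives 231 − 14 = 217; standard lawyer gives 173 − 16 = 157. No deviation. ✓
Weak-case: standard lawyer gives 173 − 14 = 159; top litigator gives 231 − 43 = 188. Would deviate. ✗

No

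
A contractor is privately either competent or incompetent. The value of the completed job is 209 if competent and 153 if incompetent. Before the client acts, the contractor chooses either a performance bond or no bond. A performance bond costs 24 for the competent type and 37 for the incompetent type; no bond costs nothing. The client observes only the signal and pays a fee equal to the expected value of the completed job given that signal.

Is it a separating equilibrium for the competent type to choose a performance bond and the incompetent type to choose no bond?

If types separate, bond earns payment 209 and no bond earns 153.
Competent: bond gives 209 − 24 = 185; no bond gives 153 − 0 = 153. No deviation. ✓
Incompetent: no bond gives 153 − 0 = 153; bond gives 209 − 37 = 172. Would deviate. ✗

No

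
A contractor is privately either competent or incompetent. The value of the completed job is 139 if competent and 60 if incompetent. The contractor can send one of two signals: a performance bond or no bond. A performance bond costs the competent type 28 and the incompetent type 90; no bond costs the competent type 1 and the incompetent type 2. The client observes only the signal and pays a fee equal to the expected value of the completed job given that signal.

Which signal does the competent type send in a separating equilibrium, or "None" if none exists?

Try competent → bond, incompetent → no bond:
  Under separation the client infers type exactly: bond → competent (pays 139), no bond → incompetent (pays 60).
  Competent: bond gives 139 − 28 = 111; no bond gives 60 − 1 = 59. No deviation. ✓
  Incompetent: no bond gives 60 − 2 = 58; bond gives 139 − 90 = 49. No deviation. ✓
Both hold — the competent type sends bond.

bond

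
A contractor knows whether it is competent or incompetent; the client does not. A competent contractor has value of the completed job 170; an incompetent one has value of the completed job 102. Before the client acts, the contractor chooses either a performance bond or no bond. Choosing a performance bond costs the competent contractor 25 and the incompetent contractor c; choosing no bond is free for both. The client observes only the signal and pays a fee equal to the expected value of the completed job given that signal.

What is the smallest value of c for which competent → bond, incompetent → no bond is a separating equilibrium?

68

Under separation: bond → competent (pays 170); no bond → incompetent (pays 102).
Competent: 170 − 25 = 145 ≥ 102 − 0 = 102. Holds regardless of c. ✓
Incompetent: 102 − 0 ≥ 170 − c, so c ≥ 170 − 102 = 68.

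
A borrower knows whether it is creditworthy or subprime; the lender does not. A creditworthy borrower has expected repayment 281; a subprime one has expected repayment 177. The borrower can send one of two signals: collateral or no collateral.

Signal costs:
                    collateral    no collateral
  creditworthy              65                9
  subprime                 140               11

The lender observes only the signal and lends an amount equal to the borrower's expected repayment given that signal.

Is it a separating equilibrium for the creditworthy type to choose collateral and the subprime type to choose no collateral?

Yes

If types separate, collateral earns payment 281 and no collateral earns 177.
Creditworthy: collateral gives 281 − 65 = 216; no collateral gives 177 − 9 = 168. No deviation. ✓
Subprime: no collateral gives 177 − 11 = 166; collateral gives 281 − 140 = 141. No deviation. ✓
Both incentive constraints hold.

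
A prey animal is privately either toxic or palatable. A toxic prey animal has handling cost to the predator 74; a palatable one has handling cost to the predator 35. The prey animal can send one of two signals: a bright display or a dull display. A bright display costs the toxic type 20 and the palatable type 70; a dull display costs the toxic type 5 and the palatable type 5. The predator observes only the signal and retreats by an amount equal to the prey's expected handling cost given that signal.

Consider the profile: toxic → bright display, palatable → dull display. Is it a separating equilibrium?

Under separation the predator infers type exactly: bright display → toxic (pays 74), dull display → palatable (pays 35).
Toxic: bright display gives 74 − 20 = 54; dull display gives 35 − 5 = 30. No deviation. ✓
Palatable: dull display gives 35 − 5 = 30; bright display gives 74 − 70 = 4. No deviation. ✓
Both incentive constraints hold.

Yes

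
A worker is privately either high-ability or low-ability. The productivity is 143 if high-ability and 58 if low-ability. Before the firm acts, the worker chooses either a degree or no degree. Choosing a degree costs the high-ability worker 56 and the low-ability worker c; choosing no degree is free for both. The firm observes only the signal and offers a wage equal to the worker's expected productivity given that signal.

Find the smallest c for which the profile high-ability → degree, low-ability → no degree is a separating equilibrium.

85

Under separation: degree → high-ability (pays 143); no degree → low-ability (pays 58).
High-ability: 143 − 56 = 87 ≥ 58 − 0 = 58. Holds regardless of c. ✓
Low-ability: 58 − 0 ≥ 143 − c, so c ≥ 143 − 58 = 85.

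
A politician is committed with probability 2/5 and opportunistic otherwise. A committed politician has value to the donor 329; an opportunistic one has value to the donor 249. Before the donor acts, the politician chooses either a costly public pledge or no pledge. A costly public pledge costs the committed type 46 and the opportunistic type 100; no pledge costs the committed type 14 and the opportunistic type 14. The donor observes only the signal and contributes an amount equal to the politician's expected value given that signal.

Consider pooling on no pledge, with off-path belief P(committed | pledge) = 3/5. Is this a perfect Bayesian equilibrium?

At the pooled signal (no pledge) the donor holds the prior 2/5 and pays 2/5·329 + 3/5·249 = 281. Off-path (pledge) belief 3/5 gives 3/5·329 + 2/5·249 = 297.
Committed: no pledge gives 281 − 14 = 267; pledge gives 297 − 46 = 251. Stays. ✓
Opportunistic: no pledge gives 281 − 14 = 267; pledge gives 297 − 100 = 197. Stays. ✓

Yes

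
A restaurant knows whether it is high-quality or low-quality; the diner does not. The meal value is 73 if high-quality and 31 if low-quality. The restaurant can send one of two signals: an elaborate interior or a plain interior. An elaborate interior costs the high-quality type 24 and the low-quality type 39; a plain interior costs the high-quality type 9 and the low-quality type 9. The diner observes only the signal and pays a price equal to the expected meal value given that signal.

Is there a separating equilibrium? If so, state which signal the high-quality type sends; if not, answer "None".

Try high-quality → elaborate interior, low-quality → plain interior:
  Under separation the diner infers type exactly: elaborate interior → high-quality (pays 73), plain interior → low-quality (pays 31).
  High-quality: elaborate interior gives 73 − 24 = 49; plain interior gives 31 − 9 = 22. No deviation. ✓
  Low-quality: plain interior gives 31 − 9 = 22; elaborate interior gives 73 − 39 = 34. Would deviate. ✗
Try high-quality → plain interior, low-quality → elaborate interior:
  Under separation the diner infers type exactly: plain interior → high-quality (pays 73), elaborate interior → low-quality (pays 31).
  High-quality: plain interior gives 73 − 9 = 64; elaborate interior gives 31 − 24 = 7. No deviation. ✓
  Low-quality: elaborate interior gives 31 − 39 = -8; plain interior gives 73 − 9 = 64. Would deviate. ✗
Neither assignment is incentive-compatible.

None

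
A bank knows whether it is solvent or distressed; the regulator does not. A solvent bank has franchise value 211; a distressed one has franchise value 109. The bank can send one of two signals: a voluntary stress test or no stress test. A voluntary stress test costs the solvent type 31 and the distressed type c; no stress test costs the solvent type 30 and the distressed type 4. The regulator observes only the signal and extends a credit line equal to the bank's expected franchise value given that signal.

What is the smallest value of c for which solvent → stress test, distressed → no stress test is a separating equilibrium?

Under separation: stress test → solvent (pays 211); no stress test → distressed (pays 109).
Solvent: 211 − 31 = 180 ≥ 109 − 30 = 79. Holds regardless of c. ✓
Distressed: 109 − 4 ≥ 211 − c, so c ≥ 211 − 105 = 106.

106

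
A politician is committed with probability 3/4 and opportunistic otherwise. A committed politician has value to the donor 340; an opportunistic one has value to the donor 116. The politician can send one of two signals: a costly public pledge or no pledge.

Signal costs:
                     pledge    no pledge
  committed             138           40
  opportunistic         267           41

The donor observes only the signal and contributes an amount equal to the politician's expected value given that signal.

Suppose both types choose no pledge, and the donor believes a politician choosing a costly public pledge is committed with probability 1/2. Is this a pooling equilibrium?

Yes

At the pooled signal (no pledge) the donor holds the prior 3/4 and pays 3/4·340 + 1/4·116 = 284. Off-path (pledge) belief 1/2 gives 1/2·340 + 1/2·116 = 228.
Committed: no pledge gives 284 − 40 = 244; pledge gives 228 − 138 = 90. Stays. ✓
Opportunistic: no pledge gives 284 − 41 = 243; pledge gives 228 − 267 = -39. Stays. ✓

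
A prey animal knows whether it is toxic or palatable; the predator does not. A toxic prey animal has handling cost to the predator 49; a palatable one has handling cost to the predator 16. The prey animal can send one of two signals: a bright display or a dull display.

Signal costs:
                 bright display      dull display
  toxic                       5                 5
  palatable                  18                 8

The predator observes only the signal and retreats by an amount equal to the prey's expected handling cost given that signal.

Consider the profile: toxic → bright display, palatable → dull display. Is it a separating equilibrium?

No

If types separate, bright display earns payment 49 and dull display earns 16.
Toxic: bright display gives 49 − 5 = 44; dull display gives 16 − 5 = 11. No deviation. ✓
Palatable: dull display gives 16 − 8 = 8; bright display gives 49 − 18 = 31. Would deviate. ✗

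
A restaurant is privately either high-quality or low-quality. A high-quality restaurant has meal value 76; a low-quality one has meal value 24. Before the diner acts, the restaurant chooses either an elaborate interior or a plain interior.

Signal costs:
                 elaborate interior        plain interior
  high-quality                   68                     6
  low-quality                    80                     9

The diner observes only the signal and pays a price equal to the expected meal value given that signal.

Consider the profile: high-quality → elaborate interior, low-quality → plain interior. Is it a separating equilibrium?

Under separation the diner infers type exactly: elaborate interior → high-quality (pays 76), plain interior → low-quality (pays 24).
High-quality: elaborate interior gives 76 − 68 = 8; plain interior gives 24 − 6 = 18. Would deviate. ✗
Low-quality: plain interior gives 24 − 9 = 15; elaborate interior gives 76 − 80 = -4. No deviation. ✓

No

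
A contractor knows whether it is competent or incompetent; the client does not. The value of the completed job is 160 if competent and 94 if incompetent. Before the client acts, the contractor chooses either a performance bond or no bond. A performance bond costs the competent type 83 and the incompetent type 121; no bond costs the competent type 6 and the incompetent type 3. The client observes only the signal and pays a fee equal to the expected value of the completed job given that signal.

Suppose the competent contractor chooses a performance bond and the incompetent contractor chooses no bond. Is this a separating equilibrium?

If types separate, bond earns payment 160 and no bond earns 94.
Competent: bond gives 160 − 83 = 77; no bond gives 94 − 6 = 88. Would deviate. ✗
Incompetent: no bond gives 94 − 3 = 91; bond gives 160 − 121 = 39. No deviation. ✓

No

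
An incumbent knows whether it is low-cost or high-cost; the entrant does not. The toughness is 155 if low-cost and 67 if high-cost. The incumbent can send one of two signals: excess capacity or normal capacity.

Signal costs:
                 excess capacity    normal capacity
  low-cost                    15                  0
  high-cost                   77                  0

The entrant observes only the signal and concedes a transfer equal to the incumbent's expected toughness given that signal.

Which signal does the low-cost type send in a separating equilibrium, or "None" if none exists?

None

Try low-cost → excess capacity, high-cost → normal capacity:
  If types separate, excess capacity earns payment 155 and normal capacity earns 67.
  Low-cost: excess capacity gives 155 − 15 = 140; normal capacity gives 67 − 0 = 67. No deviation. ✓
  High-cost: normal capacity gives 67 − 0 = 67; excess capacity gives 155 − 77 = 78. Would deviate. ✗
Try low-cost → normal capacity, high-cost → excess capacity:
  If types separate, normal capacity earns payment 155 and excess capacity earns 67.
  Low-cost: normal capacity gives 155 − 0 = 155; excess capacity gives 67 − 15 = 52. No deviation. ✓
  High-cost: excess capacity gives 67 − 77 = -10; normal capacity gives 155 − 0 = 155. Would deviate. ✗
Neither assignment is incentive-compatible.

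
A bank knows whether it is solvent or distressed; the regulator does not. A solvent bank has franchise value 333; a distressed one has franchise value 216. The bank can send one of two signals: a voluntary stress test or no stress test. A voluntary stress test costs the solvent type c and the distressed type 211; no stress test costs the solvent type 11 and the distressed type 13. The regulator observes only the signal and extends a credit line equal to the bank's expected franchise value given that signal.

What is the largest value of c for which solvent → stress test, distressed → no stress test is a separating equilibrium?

Under separation: stress test → solvent (pays 333); no stress test → distressed (pays 216).
Distressed: 216 − 13 = 203 ≥ 333 − 211 = 122. Holds regardless of c. ✓
Solvent: 333 − c ≥ 216 − 11, so c ≤ 333 − 205 = 128.

128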